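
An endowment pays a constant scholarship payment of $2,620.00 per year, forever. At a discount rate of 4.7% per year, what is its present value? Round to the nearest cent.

$55744.68

Level perpetuity: PV = C / r = $2,620.00 / 0.047 = $55,744.68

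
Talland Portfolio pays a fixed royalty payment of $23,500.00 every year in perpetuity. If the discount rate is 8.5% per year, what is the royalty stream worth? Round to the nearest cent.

Level perpetuity: PV = C / r = $23,500.00 / 0.085 = $276,470.59

$276470.59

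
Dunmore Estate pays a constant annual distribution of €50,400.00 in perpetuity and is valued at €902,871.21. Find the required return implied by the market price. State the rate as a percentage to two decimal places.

P = C/r ⇒ r = C/P = €50,400.00/€902,871.21 = 0.055822

5.58%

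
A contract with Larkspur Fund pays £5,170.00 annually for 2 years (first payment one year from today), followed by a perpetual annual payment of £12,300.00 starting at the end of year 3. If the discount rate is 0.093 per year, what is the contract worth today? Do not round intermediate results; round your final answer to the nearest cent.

PV of 2-year annuity: £5,170.00 × [1 − (1+0.093)^−2] / 0.093 = 9057.73160
Perpetuity value at year 2: £12,300.00 / 0.093 = 132258.06452
PV of perpetuity: 132258.06452 / (1+0.093)^2 = 110708.72241
Total PV = 9057.73160 + 110708.72241 = 119766.45401

£119766.45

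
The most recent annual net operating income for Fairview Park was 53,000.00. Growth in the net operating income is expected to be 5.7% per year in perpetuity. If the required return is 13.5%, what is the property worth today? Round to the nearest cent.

D₁ = D₀ × (1 + g) = 53,000.00 × 1.057 = 56,021.0000
Growing perpetuity: P = D₁ / (r − g) = 56,021.0000 / (0.135 − 0.057) = 718,217.95

718217.95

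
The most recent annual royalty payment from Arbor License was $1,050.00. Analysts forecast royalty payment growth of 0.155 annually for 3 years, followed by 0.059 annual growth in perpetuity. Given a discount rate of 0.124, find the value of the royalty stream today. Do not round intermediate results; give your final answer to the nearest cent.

$21888.72

D_1 = 1212.75000
D_2 = 1400.72625
D_3 = 1617.83882
Terminal value at year 3: TV = D_3×(1+g_2)/(r−g_2) = 1713.29131/0.065 = 26358.32783
P_0 = D_1/(1+r)^1 + D_2/(1+r)^2 + D_3/(1+r)^3 + TV/(1+r)^3
    = 1078.95907 + 1108.71684 + 1139.29533 + 18561.75011 = 21888.72136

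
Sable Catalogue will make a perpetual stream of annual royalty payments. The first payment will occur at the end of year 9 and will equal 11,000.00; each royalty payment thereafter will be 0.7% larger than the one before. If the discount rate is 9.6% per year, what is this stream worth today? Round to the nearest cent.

Value at end of year 8: C₁ / (r − g) = 11,000.00 / (0.096 − 0.007) = 123,595.5056
Discount to today: PV = 123,595.5056 / (1 + 0.096)^8 = 123,595.5056 / 2.082018 = 59,363.33

59363.33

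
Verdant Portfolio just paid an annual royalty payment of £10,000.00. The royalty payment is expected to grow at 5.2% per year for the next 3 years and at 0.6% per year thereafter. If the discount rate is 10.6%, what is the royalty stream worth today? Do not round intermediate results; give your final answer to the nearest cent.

£113737.19

D_1 = 10520.00000
D_2 = 11067.04000
D_3 = 11642.52608
Terminal value at year 3: TV = D_3×(1+g_2)/(r−g_2) = 11712.38124/0.1 = 117123.81236
P_0 = D_1/(1+r)^1 + D_2/(1+r)^2 + D_3/(1+r)^3 + TV/(1+r)^3
    = 9511.75407 + 9047.34655 + 8605.61353 + 86572.47214 = 113737.18628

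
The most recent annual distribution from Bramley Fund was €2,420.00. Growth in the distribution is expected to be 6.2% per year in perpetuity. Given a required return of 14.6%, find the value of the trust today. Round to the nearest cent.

€30595.71

D₁ = D₀ × (1 + g) = €2,420.00 × 1.062 = €2,570.0400
Growing perpetuity: P = D₁ / (r − g) = €2,570.0400 / (0.146 − 0.062) = €30,595.71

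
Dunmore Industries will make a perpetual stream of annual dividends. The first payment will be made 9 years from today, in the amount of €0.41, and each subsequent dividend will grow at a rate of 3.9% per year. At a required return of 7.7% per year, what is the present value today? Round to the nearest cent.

€5.96

Value at end of year 8: C₁ / (r − g) = €0.41 / (0.077 − 0.039) = €10.7895
Discount to today: PV = €10.7895 / (1 + 0.077)^8 = €10.7895 / 1.810196 = €5.96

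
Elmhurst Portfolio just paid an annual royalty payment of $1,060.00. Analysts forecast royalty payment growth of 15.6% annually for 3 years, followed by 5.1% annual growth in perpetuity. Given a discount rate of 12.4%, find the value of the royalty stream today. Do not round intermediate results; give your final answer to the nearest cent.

$19966.52

D_1 = 1225.36000
D_2 = 1416.51616
D_3 = 1637.49268
Terminal value at year 3: TV = D_3×(1+g_2)/(r−g_2) = 1721.00481/0.073 = 23575.40832
P_0 = D_1/(1+r)^1 + D_2/(1+r)^2 + D_3/(1+r)^3 + TV/(1+r)^3
    = 1090.17794 + 1121.21503 + 1153.13574 + 16601.99542 = 19966.52413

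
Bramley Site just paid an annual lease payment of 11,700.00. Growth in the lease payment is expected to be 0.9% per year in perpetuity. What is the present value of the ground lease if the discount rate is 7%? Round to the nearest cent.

193529.51

D₁ = D₀ × (1 + g) = 11,700.00 × 1.009 = 11,805.3000
Growing perpetuity: P = D₁ / (r − g) = 11,805.3000 / (0.07 − 0.009) = 193,529.51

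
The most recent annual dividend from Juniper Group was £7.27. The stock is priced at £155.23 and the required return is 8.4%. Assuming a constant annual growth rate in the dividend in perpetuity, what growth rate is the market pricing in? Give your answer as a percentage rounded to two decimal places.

P = D₀(1+g)/(r−g) ⇒ P(r−g) = D₀(1+g) ⇒ g(P+D₀) = P·r − D₀
g = (P·r − D₀)/(P + D₀) = (£155.23×0.084 − £7.27) / (£155.23 + £7.27) = 0.035504

3.55%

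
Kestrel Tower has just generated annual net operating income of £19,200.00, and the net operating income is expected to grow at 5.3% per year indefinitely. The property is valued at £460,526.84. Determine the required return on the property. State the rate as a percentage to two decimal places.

D₁ = £19,200.00 × 1.053 = £20,217.6000
P = D₁/(r − g) ⇒ r = D₁/P + g = £20,217.6000/£460,526.84 + 0.053 = 0.043901 + 0.053 = 0.096901

9.69%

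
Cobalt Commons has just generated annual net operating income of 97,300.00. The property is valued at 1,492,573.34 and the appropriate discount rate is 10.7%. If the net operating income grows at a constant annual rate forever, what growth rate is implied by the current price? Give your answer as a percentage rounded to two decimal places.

P = D₀(1+g)/(r−g) ⇒ P(r−g) = D₀(1+g) ⇒ g(P+D₀) = P·r − D₀
g = (P·r − D₀)/(P + D₀) = (1,492,573.34×0.107 − 97,300.00) / (1,492,573.34 + 97,300.00) = 0.039252

3.93%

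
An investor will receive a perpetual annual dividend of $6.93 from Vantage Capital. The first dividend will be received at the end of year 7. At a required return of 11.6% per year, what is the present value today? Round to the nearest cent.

Value at end of year 6: C / r = $6.93 / 0.116 = $59.7414
Discount to today: PV = $59.7414 / (1 + 0.116)^6 = $59.7414 / 1.931902 = $30.92

$30.92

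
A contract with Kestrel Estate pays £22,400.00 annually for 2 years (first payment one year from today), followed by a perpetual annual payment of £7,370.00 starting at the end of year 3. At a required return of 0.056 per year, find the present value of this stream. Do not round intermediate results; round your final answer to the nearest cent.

PV of 2-year annuity: £22,400.00 × [1 − (1+0.056)^−2] / 0.056 = 41299.35721
Perpetuity value at year 2: £7,370.00 / 0.056 = 131607.14286
PV of perpetuity: 131607.14286 / (1+0.056)^2 = 118018.91685
Total PV = 41299.35721 + 118018.91685 = 159318.27406

£159318.27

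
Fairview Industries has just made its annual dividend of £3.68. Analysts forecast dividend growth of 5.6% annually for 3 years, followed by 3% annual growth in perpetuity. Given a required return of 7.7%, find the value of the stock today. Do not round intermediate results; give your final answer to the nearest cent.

£86.64

D_1 = 3.88608
D_2 = 4.10370
D_3 = 4.33351
Terminal value at year 3: TV = D_3×(1+g_2)/(r−g_2) = 4.46351/0.047 = 94.96836
P_0 = D_1/(1+r)^1 + D_2/(1+r)^2 + D_3/(1+r)^3 + TV/(1+r)^3
    = 3.60825 + 3.53789 + 3.46891 + 76.02069 = 86.63573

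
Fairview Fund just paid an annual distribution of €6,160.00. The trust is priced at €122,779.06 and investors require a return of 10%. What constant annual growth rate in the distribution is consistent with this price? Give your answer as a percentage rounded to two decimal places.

P = D₀(1+g)/(r−g) ⇒ P(r−g) = D₀(1+g) ⇒ g(P+D₀) = P·r − D₀
g = (P·r − D₀)/(P + D₀) = (€122,779.06×0.1 − €6,160.00) / (€122,779.06 + €6,160.00) = 0.047448

4.74%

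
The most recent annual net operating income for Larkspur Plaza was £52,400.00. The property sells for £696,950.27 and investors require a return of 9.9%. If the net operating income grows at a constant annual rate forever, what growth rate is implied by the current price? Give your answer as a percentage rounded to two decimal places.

P = D₀(1+g)/(r−g) ⇒ P(r−g) = D₀(1+g) ⇒ g(P+D₀) = P·r − D₀
g = (P·r − D₀)/(P + D₀) = (£696,950.27×0.099 − £52,400.00) / (£696,950.27 + £52,400.00) = 0.022150

2.21%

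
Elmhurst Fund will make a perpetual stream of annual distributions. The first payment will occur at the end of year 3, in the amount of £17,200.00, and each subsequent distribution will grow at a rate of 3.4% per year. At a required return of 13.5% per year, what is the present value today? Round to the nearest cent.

Value at end of year 2: C₁ / (r − g) = £17,200.00 / (0.135 − 0.034) = £170,297.0297
Discount to today: PV = £170,297.0297 / (1 + 0.135)^2 = £170,297.0297 / 1.288225 = £132,195.10

£132195.10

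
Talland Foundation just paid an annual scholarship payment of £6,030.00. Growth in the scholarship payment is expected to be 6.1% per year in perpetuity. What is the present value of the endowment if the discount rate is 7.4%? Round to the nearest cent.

D₁ = D₀ × (1 + g) = £6,030.00 × 1.061 = £6,397.8300
Growing perpetuity: P = D₁ / (r − g) = £6,397.8300 / (0.074 − 0.061) = £492,140.77

£492140.77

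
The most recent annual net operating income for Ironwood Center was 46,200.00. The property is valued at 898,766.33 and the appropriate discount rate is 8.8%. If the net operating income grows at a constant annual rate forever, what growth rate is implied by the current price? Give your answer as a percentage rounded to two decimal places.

P = D₀(1+g)/(r−g) ⇒ P(r−g) = D₀(1+g) ⇒ g(P+D₀) = P·r − D₀
g = (P·r − D₀)/(P + D₀) = (898,766.33×0.088 − 46,200.00) / (898,766.33 + 46,200.00) = 0.034807

3.48%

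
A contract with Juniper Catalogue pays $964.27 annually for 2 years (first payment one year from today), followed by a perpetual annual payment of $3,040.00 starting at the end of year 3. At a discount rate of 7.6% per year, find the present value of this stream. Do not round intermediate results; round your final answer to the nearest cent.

$36278.02

PV of 2-year annuity: $964.27 × [1 − (1+0.076)^−2] / 0.076 = 1729.02575
Perpetuity value at year 2: $3,040.00 / 0.076 = 40000.00000
PV of perpetuity: 40000.00000 / (1+0.076)^2 = 34548.99739
Total PV = 1729.02575 + 34548.99739 = 36278.02314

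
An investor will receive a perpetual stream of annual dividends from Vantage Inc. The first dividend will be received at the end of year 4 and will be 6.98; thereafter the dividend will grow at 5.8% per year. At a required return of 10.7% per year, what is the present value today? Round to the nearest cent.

105.01

Value at end of year 3: C₁ / (r − g) = 6.98 / (0.107 − 0.058) = 142.4490
Discount to today: PV = 142.4490 / (1 + 0.107)^3 = 142.4490 / 1.356572 = 105.01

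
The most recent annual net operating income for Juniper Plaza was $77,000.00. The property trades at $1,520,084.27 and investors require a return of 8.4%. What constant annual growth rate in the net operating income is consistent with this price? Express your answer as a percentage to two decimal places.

3.17%

P = D₀(1+g)/(r−g) ⇒ P(r−g) = D₀(1+g) ⇒ g(P+D₀) = P·r − D₀
g = (P·r − D₀)/(P + D₀) = ($1,520,084.27×0.084 − $77,000.00) / ($1,520,084.27 + $77,000.00) = 0.031737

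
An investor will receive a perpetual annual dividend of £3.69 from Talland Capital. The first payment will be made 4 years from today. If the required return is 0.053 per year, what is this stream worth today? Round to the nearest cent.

£59.63

Value at end of year 3: C / r = £3.69 / 0.053 = £69.6226
Discount to today: PV = £69.6226 / (1 + 0.053)^3 = £69.6226 / 1.167576 = £59.63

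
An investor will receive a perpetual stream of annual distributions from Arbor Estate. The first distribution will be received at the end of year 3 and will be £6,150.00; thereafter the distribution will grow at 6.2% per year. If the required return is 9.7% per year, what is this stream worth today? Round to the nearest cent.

Value at end of year 2: C₁ / (r − g) = £6,150.00 / (0.097 − 0.062) = £175,714.2857
Discount to today: PV = £175,714.2857 / (1 + 0.097)^2 = £175,714.2857 / 1.203409 = £146,013.77

£146013.77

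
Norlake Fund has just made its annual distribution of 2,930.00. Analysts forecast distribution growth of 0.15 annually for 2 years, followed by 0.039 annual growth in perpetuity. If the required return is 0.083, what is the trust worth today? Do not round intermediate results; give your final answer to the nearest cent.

84428.42

D_1 = 3369.50000
D_2 = 3874.92500
Terminal value at year 2: TV = D_2×(1+g_2)/(r−g_2) = 4026.04707/0.044 = 91501.06989
P_0 = D_1/(1+r)^1 + D_2/(1+r)^2 + TV/(1+r)^2
    = 3111.26500 + 3303.74400 + 78013.40953 = 84428.41853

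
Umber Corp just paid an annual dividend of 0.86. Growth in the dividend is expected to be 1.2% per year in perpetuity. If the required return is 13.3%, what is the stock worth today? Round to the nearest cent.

7.19

D₁ = D₀ × (1 + g) = 0.86 × 1.012 = 0.8703
Growing perpetuity: P = D₁ / (r − g) = 0.8703 / (0.133 − 0.012) = 7.19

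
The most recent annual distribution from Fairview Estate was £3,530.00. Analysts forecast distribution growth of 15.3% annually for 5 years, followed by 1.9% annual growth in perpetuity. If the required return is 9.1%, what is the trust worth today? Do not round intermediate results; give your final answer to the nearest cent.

£86759.66

D_1 = 4070.09000
D_2 = 4692.81377
D_3 = 5410.81428
D_4 = 6238.66886
D_5 = 7193.18520
Terminal value at year 5: TV = D_5×(1+g_2)/(r−g_2) = 7329.85572/0.072 = 101803.55161
P_0 = D_1/(1+r)^1 + D_2/(1+r)^2 + D_3/(1+r)^3 + D_4/(1+r)^4 + D_5/(1+r)^5 + TV/(1+r)^5
    = 3730.60495 + 3942.61000 + 4166.66299 + 4403.44861 + 4653.69042 + 65862.64633 = 86759.66330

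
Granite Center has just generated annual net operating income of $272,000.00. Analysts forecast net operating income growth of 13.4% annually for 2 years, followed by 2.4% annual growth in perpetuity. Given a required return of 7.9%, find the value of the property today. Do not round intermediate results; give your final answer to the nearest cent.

D_1 = 308448.00000
D_2 = 349780.03200
Terminal value at year 2: TV = D_2×(1+g_2)/(r−g_2) = 358174.75277/0.055 = 6512268.23215
P_0 = D_1/(1+r)^1 + D_2/(1+r)^2 + TV/(1+r)^2
    = 285864.68953 + 300436.10558 + 5593574.03849 = 6179874.83360

$6179874.83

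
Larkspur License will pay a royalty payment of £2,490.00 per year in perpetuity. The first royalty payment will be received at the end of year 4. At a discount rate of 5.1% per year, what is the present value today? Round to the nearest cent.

£42055.33

Value at end of year 3: C / r = £2,490.00 / 0.051 = £48,823.5294
Discount to today: PV = £48,823.5294 / (1 + 0.051)^3 = £48,823.5294 / 1.160936 = £42,055.33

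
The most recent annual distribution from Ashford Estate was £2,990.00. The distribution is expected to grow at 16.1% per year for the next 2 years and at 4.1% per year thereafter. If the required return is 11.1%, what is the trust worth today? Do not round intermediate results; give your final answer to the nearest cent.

D_1 = 3471.39000
D_2 = 4030.28379
Terminal value at year 2: TV = D_2×(1+g_2)/(r−g_2) = 4195.52543/0.07 = 59936.07751
P_0 = D_1/(1+r)^1 + D_2/(1+r)^2 + TV/(1+r)^2
    = 3124.56346 + 3265.18287 + 48557.93388 = 54947.68021

£54947.68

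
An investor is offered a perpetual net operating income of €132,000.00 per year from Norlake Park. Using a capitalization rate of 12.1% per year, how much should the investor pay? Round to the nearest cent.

Level perpetuity: PV = C / r = €132,000.00 / 0.121 = €1,090,909.09

€1090909.09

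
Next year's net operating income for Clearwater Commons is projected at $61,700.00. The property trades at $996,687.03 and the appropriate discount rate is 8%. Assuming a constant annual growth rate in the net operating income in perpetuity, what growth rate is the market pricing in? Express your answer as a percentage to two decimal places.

P = D₁/(r−g) ⇒ g = r − D₁/P = 0.08 − $61,700.00/$996,687.03 = 0.018095

1.81%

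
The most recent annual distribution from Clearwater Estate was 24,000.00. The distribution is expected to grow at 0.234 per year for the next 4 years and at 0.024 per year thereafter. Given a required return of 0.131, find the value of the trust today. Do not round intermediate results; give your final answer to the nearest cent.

D_1 = 29616.00000
D_2 = 36546.14400
D_3 = 45097.94170
D_4 = 55650.86005
Terminal value at year 4: TV = D_4×(1+g_2)/(r−g_2) = 56986.48069/0.107 = 532583.93172
P_0 = D_1/(1+r)^1 + D_2/(1+r)^2 + D_3/(1+r)^3 + D_4/(1+r)^4 + TV/(1+r)^4
    = 26185.67639 + 28570.40201 + 31172.30422 + 34011.16128 + 325489.99208 = 445429.53598

445429.54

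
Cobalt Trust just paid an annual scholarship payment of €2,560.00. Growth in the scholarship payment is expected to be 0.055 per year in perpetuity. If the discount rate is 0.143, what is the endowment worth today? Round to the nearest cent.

D₁ = D₀ × (1 + g) = €2,560.00 × 1.055 = €2,700.8000
Growing perpetuity: P = D₁ / (r − g) = €2,700.8000 / (0.143 − 0.055) = €30,690.91

€30690.91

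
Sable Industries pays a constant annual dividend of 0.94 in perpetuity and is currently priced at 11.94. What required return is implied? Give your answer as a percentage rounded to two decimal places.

7.87%

P = C/r ⇒ r = C/P = 0.94/11.94 = 0.078727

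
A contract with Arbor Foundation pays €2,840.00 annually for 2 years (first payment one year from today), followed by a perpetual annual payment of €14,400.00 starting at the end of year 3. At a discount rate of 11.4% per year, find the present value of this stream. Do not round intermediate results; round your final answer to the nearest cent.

PV of 2-year annuity: €2,840.00 × [1 − (1+0.114)^−2] / 0.114 = 4837.85604
Perpetuity value at year 2: €14,400.00 / 0.114 = 126315.78947
PV of perpetuity: 126315.78947 / (1+0.114)^2 = 101785.81516
Total PV = 4837.85604 + 101785.81516 = 106623.67121

€106623.67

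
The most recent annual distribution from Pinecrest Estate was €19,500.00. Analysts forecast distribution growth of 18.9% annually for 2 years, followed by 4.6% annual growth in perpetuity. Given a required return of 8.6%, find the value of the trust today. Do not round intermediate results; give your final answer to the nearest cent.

€655961.77

D_1 = 23185.50000
D_2 = 27567.55950
Terminal value at year 2: TV = D_2×(1+g_2)/(r−g_2) = 28835.66724/0.04 = 720891.68092
P_0 = D_1/(1+r)^1 + D_2/(1+r)^2 + TV/(1+r)^2
    = 21349.44751 + 23374.30303 + 611238.02431 = 655961.77486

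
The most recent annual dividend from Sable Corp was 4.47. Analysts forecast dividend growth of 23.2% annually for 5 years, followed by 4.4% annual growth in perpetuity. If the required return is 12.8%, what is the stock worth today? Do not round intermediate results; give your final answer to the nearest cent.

115.69

D_1 = 5.50704
D_2 = 6.78467
D_3 = 8.35872
D_4 = 10.29794
D_5 = 12.68706
Terminal value at year 5: TV = D_5×(1+g_2)/(r−g_2) = 13.24529/0.084 = 157.68206
P_0 = D_1/(1+r)^1 + D_2/(1+r)^2 + D_3/(1+r)^3 + D_4/(1+r)^4 + D_5/(1+r)^5 + TV/(1+r)^5
    = 4.88213 + 5.33225 + 5.82388 + 6.36083 + 6.94729 + 86.34492 = 115.69130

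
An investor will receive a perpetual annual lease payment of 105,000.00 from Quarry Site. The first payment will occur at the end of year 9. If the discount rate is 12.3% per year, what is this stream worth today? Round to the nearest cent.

Value at end of year 8: C / r = 105,000.00 / 0.123 = 853,658.5366
Discount to today: PV = 853,658.5366 / (1 + 0.123)^8 = 853,658.5366 / 2.529520 = 337,478.52

337478.52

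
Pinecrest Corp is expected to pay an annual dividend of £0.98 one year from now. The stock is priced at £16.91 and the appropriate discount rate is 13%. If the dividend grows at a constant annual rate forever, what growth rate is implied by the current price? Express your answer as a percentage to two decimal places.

P = D₁/(r−g) ⇒ g = r − D₁/P = 0.13 − £0.98/£16.91 = 0.072046

7.20%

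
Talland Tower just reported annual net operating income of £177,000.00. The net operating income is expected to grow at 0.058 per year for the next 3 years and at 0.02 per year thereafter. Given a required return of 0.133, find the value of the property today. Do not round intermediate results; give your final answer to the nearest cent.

D_1 = 187266.00000
D_2 = 198127.42800
D_3 = 209618.81882
Terminal value at year 3: TV = D_3×(1+g_2)/(r−g_2) = 213811.19520/0.113 = 1892134.47080
P_0 = D_1/(1+r)^1 + D_2/(1+r)^2 + D_3/(1+r)^3 + TV/(1+r)^3
    = 165283.31862 + 154342.23398 + 144125.40473 + 1300954.98071 = 1764705.93804

£1764705.94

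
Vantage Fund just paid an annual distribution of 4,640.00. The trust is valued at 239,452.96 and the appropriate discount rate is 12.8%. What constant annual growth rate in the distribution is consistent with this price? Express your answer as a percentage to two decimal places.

P = D₀(1+g)/(r−g) ⇒ P(r−g) = D₀(1+g) ⇒ g(P+D₀) = P·r − D₀
g = (P·r − D₀)/(P + D₀) = (239,452.96×0.128 − 4,640.00) / (239,452.96 + 4,640.00) = 0.106558

10.66%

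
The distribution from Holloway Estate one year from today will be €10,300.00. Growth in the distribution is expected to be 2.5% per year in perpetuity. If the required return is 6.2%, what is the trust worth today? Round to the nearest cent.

Growing perpetuity: P = D₁ / (r − g) = €10,300.0000 / (0.062 − 0.025) = €278,378.38

€278378.38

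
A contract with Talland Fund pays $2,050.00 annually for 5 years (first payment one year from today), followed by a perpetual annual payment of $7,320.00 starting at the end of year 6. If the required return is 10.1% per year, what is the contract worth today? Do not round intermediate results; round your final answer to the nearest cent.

PV of 5-year annuity: $2,050.00 × [1 − (1+0.101)^−5] / 0.101 = 7751.30098
Perpetuity value at year 5: $7,320.00 / 0.101 = 72475.24752
PV of perpetuity: 72475.24752 / (1+0.101)^5 = 44797.43133
Total PV = 7751.30098 + 44797.43133 = 52548.73231

$52548.73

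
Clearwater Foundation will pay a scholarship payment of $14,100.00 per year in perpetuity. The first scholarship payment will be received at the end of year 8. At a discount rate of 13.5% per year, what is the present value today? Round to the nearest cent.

Value at end of year 7: C / r = $14,100.00 / 0.135 = $104,444.4444
Discount to today: PV = $104,444.4444 / (1 + 0.135)^7 = $104,444.4444 / 2.426448 = $43,044.17

$43044.17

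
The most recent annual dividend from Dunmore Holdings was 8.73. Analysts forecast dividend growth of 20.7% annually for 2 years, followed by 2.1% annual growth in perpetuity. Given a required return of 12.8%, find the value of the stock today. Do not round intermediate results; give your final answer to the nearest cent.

114.72

D_1 = 10.53711
D_2 = 12.71829
Terminal value at year 2: TV = D_2×(1+g_2)/(r−g_2) = 12.98538/0.107 = 121.35865
P_0 = D_1/(1+r)^1 + D_2/(1+r)^2 + TV/(1+r)^2
    = 9.34141 + 9.99564 + 95.37895 = 114.71600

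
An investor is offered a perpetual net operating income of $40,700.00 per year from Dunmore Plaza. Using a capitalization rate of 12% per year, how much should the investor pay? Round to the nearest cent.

Level perpetuity: PV = C / r = $40,700.00 / 0.12 = $339,166.67

$339166.67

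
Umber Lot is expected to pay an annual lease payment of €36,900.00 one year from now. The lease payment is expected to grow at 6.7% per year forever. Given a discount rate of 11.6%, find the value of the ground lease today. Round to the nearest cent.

€753061.22

Growing perpetuity: P = D₁ / (r − g) = €36,900.0000 / (0.116 − 0.067) = €753,061.22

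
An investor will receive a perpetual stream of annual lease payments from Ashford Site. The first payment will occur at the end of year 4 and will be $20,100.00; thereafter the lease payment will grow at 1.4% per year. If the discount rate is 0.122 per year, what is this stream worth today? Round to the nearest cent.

Value at end of year 3: C₁ / (r − g) = $20,100.00 / (0.122 − 0.014) = $186,111.1111
Discount to today: PV = $186,111.1111 / (1 + 0.122)^3 = $186,111.1111 / 1.412468 = $131,763.08

$131763.08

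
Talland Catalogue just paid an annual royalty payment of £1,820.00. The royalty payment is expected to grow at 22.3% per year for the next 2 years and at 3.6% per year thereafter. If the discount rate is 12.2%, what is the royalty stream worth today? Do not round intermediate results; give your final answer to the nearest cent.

£30195.78

D_1 = 2225.86000
D_2 = 2722.22678
Terminal value at year 2: TV = D_2×(1+g_2)/(r−g_2) = 2820.22694/0.086 = 32793.33656
P_0 = D_1/(1+r)^1 + D_2/(1+r)^2 + TV/(1+r)^2
    = 1983.83244 + 2162.41272 + 26049.53003 = 30195.77519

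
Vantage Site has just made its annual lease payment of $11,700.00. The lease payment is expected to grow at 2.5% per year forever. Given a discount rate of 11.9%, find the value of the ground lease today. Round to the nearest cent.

D₁ = D₀ × (1 + g) = $11,700.00 × 1.025 = $11,992.5000
Growing perpetuity: P = D₁ / (r − g) = $11,992.5000 / (0.119 − 0.025) = $127,579.79

$127579.79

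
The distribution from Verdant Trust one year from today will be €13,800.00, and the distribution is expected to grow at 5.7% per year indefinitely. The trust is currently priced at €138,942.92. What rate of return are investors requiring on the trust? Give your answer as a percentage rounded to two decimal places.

P = D₁/(r − g) ⇒ r = D₁/P + g = €13,800.0000/€138,942.92 + 0.057 = 0.099321 + 0.057 = 0.156321

15.63%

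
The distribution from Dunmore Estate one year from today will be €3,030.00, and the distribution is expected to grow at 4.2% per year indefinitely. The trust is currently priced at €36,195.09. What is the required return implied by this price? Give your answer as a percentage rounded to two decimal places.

12.57%

P = D₁/(r − g) ⇒ r = D₁/P + g = €3,030.0000/€36,195.09 + 0.042 = 0.083713 + 0.042 = 0.125713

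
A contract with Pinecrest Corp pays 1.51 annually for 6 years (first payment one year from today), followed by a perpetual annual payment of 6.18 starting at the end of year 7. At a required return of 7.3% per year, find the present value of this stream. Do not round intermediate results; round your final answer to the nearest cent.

62.60

PV of 6-year annuity: 1.51 × [1 − (1+0.073)^−6] / 0.073 = 7.13130
Perpetuity value at year 6: 6.18 / 0.073 = 84.65753
PV of perpetuity: 84.65753 / (1+0.073)^6 = 55.47116
Total PV = 7.13130 + 55.47116 = 62.60246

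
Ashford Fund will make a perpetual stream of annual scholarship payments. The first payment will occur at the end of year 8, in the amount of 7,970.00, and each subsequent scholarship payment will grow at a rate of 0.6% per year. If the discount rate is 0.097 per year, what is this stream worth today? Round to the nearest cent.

45811.08

Value at end of year 7: C₁ / (r − g) = 7,970.00 / (0.097 − 0.006) = 87,582.4176
Discount to today: PV = 87,582.4176 / (1 + 0.097)^7 = 87,582.4176 / 1.911817 = 45,811.08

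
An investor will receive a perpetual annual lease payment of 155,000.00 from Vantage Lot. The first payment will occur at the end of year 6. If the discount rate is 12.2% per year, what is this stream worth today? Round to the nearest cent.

Value at end of year 5: C / r = 155,000.00 / 0.122 = 1,270,491.8033
Discount to today: PV = 1,270,491.8033 / (1 + 0.122)^5 = 1,270,491.8033 / 1.778133 = 714,508.80

714508.80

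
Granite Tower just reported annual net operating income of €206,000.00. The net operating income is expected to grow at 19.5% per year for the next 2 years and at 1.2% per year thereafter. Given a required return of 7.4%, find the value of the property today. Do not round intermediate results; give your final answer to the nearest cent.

D_1 = 246170.00000
D_2 = 294173.15000
Terminal value at year 2: TV = D_2×(1+g_2)/(r−g_2) = 297703.22780/0.062 = 4801664.96452
P_0 = D_1/(1+r)^1 + D_2/(1+r)^2 + TV/(1+r)^2
    = 229208.56611 + 255031.87756 + 4162778.38855 = 4647018.83222

€4647018.83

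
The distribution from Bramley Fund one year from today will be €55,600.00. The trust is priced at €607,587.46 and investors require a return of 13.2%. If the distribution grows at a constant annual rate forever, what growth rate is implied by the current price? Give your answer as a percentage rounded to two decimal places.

P = D₁/(r−g) ⇒ g = r − D₁/P = 0.132 − €55,600.00/€607,587.46 = 0.040491

4.05%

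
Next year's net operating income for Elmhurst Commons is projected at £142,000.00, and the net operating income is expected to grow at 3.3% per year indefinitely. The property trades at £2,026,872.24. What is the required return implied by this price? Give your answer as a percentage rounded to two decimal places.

10.31%

P = D₁/(r − g) ⇒ r = D₁/P + g = £142,000.0000/£2,026,872.24 + 0.033 = 0.070059 + 0.033 = 0.103059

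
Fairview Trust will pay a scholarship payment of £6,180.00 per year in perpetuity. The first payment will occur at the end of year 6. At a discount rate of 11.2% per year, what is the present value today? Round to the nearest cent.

£32452.38

Value at end of year 5: C / r = £6,180.00 / 0.112 = £55,178.5714
Discount to today: PV = £55,178.5714 / (1 + 0.112)^5 = £55,178.5714 / 1.700294 = £32,452.38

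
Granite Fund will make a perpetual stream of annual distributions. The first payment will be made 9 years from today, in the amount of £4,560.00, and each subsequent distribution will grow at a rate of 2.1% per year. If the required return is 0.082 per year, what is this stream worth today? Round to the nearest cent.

£39793.94

Value at end of year 8: C₁ / (r − g) = £4,560.00 / (0.082 − 0.021) = £74,754.0984
Discount to today: PV = £74,754.0984 / (1 + 0.082)^8 = £74,754.0984 / 1.878530 = £39,793.94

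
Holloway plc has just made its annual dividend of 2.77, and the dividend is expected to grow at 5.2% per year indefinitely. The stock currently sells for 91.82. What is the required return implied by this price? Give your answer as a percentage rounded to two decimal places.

8.37%

D₁ = 2.77 × 1.052 = 2.9140
P = D₁/(r − g) ⇒ r = D₁/P + g = 2.9140/91.82 + 0.052 = 0.031736 + 0.052 = 0.083736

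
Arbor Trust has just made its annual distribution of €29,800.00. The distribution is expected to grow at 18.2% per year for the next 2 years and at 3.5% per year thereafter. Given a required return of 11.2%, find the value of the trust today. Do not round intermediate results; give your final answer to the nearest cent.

D_1 = 35223.60000
D_2 = 41634.29520
Terminal value at year 2: TV = D_2×(1+g_2)/(r−g_2) = 43091.49553/0.077 = 559629.81210
P_0 = D_1/(1+r)^1 + D_2/(1+r)^2 + TV/(1+r)^2
    = 31675.89928 + 33669.88575 + 452575.73698 = 517921.52200

€517921.52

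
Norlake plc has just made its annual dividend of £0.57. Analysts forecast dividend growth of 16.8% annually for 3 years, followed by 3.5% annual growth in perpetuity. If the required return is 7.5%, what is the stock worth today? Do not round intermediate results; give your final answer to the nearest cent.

D_1 = 0.66576
D_2 = 0.77761
D_3 = 0.90825
Terminal value at year 3: TV = D_3×(1+g_2)/(r−g_2) = 0.94003/0.04 = 23.50086
P_0 = D_1/(1+r)^1 + D_2/(1+r)^2 + D_3/(1+r)^3 + TV/(1+r)^3
    = 0.61931 + 0.67289 + 0.73110 + 18.91727 = 20.94057

£20.94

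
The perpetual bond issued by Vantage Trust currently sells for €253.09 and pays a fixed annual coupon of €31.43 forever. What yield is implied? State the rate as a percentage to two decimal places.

12.42%

P = C/r ⇒ r = C/P = €31.43/€253.09 = 0.124185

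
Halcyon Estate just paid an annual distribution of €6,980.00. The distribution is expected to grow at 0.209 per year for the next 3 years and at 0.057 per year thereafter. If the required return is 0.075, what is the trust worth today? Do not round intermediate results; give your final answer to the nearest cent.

€609665.27

D_1 = 8438.82000
D_2 = 10202.53338
D_3 = 12334.86286
Terminal value at year 3: TV = D_3×(1+g_2)/(r−g_2) = 13037.95004/0.018 = 724330.55774
P_0 = D_1/(1+r)^1 + D_2/(1+r)^2 + D_3/(1+r)^3 + TV/(1+r)^3
    = 7850.06512 + 8828.58486 + 9929.07823 + 583057.53827 = 609665.26647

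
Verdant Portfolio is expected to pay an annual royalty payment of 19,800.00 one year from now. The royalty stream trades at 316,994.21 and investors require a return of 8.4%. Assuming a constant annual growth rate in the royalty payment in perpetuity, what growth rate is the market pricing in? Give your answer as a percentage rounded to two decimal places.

P = D₁/(r−g) ⇒ g = r − D₁/P = 0.084 − 19,800.00/316,994.21 = 0.021538

2.15%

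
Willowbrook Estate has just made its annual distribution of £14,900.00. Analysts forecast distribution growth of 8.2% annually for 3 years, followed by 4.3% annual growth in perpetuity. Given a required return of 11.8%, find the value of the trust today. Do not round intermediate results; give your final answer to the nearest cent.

D_1 = 16121.80000
D_2 = 17443.78760
D_3 = 18874.17818
Terminal value at year 3: TV = D_3×(1+g_2)/(r−g_2) = 19685.76785/0.075 = 262476.90460
P_0 = D_1/(1+r)^1 + D_2/(1+r)^2 + D_3/(1+r)^3 + TV/(1+r)^3
    = 14420.21467 + 13955.87860 + 13506.49431 + 187830.31425 = 229712.90183

£229712.90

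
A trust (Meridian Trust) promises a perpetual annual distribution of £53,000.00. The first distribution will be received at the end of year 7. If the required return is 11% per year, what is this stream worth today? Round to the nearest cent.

Value at end of year 6: C / r = £53,000.00 / 0.11 = £481,818.1818
Discount to today: PV = £481,818.1818 / (1 + 0.11)^6 = £481,818.1818 / 1.870415 = £257,599.68

£257599.68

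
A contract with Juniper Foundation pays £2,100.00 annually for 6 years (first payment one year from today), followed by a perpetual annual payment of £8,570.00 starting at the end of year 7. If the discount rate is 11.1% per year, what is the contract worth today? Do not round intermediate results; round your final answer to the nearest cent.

£49914.30

PV of 6-year annuity: £2,100.00 × [1 − (1+0.111)^−6] / 0.111 = 8858.59504
Perpetuity value at year 6: £8,570.00 / 0.111 = 77207.20721
PV of perpetuity: 77207.20721 / (1+0.111)^6 = 41055.70267
Total PV = 8858.59504 + 41055.70267 = 49914.29771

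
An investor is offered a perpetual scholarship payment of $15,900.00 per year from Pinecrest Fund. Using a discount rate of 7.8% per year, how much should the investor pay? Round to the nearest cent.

Level perpetuity: PV = C / r = $15,900.00 / 0.078 = $203,846.15

$203846.15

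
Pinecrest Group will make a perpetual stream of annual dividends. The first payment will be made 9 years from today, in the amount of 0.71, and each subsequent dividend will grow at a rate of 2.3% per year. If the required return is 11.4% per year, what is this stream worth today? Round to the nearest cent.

3.29

Value at end of year 8: C₁ / (r − g) = 0.71 / (0.114 − 0.023) = 7.8022
Discount to today: PV = 7.8022 / (1 + 0.114)^8 = 7.8022 / 2.371819 = 3.29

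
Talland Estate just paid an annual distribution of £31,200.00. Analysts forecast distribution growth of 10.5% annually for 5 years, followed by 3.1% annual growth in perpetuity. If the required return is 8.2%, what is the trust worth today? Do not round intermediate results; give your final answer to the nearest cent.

£866912.23

D_1 = 34476.00000
D_2 = 38095.98000
D_3 = 42096.05790
D_4 = 46516.14398
D_5 = 51400.33910
Terminal value at year 5: TV = D_5×(1+g_2)/(r−g_2) = 52993.74961/0.051 = 1039093.12960
P_0 = D_1/(1+r)^1 + D_2/(1+r)^2 + D_3/(1+r)^3 + D_4/(1+r)^4 + D_5/(1+r)^5 + TV/(1+r)^5
    = 31863.21627 + 32540.53048 + 33232.24231 + 33938.65781 + 34660.08954 + 700677.49630 = 866912.23269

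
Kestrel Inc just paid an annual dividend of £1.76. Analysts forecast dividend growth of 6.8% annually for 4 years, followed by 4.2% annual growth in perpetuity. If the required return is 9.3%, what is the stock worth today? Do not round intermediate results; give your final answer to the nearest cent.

D_1 = 1.87968
D_2 = 2.00750
D_3 = 2.14401
D_4 = 2.28980
Terminal value at year 4: TV = D_4×(1+g_2)/(r−g_2) = 2.38597/0.051 = 46.78377
P_0 = D_1/(1+r)^1 + D_2/(1+r)^2 + D_3/(1+r)^3 + D_4/(1+r)^4 + TV/(1+r)^4
    = 1.71974 + 1.68041 + 1.64197 + 1.60442 + 32.78042 = 39.42697

£39.43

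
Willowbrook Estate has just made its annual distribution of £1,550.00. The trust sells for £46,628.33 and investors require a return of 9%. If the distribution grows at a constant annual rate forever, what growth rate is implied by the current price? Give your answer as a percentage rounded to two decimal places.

5.49%

P = D₀(1+g)/(r−g) ⇒ P(r−g) = D₀(1+g) ⇒ g(P+D₀) = P·r − D₀
g = (P·r − D₀)/(P + D₀) = (£46,628.33×0.09 − £1,550.00) / (£46,628.33 + £1,550.00) = 0.054932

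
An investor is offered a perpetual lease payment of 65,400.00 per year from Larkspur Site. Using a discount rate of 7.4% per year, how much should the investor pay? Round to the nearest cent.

Level perpetuity: PV = C / r = 65,400.00 / 0.074 = 883,783.78

883783.78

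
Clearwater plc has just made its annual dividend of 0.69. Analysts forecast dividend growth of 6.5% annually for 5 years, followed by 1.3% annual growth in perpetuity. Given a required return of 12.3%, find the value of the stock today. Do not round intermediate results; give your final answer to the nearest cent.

D_1 = 0.73485
D_2 = 0.78262
D_3 = 0.83349
D_4 = 0.88766
D_5 = 0.94536
Terminal value at year 5: TV = D_5×(1+g_2)/(r−g_2) = 0.95765/0.11 = 8.70590
P_0 = D_1/(1+r)^1 + D_2/(1+r)^2 + D_3/(1+r)^3 + D_4/(1+r)^4 + D_5/(1+r)^5 + TV/(1+r)^5
    = 0.65436 + 0.62057 + 0.58852 + 0.55812 + 0.52930 + 4.87433 = 7.82520

7.83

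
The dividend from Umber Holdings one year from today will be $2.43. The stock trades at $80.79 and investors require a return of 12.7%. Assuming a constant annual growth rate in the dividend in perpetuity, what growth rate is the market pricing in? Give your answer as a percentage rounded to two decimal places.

9.69%

P = D₁/(r−g) ⇒ g = r − D₁/P = 0.127 − $2.43/$80.79 = 0.096922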